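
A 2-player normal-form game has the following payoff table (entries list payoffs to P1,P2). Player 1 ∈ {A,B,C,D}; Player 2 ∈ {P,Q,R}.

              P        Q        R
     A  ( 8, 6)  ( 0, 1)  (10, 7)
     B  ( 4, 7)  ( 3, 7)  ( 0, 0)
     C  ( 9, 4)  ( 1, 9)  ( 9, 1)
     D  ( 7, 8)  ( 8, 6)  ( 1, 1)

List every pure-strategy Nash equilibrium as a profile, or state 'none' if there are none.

NE set: (A,R)

(A,P): not NE [P1→C gives 9>8; P2→R gives 7>6]
(A,Q): not NE [P1→D gives 8>0; P2→R gives 7>1]
(A,R): NE
(B,P): not NE [P1→C gives 9>4]
(B,Q): not NE [P1→D gives 8>3]
(B,R): not NE [P1→A gives 10>0; P2→Q gives 7>0]
(C,P): not NE [P2→Q gives 9>4]
(C,Q): not NE [P1→D gives 8>1]
(C,R): not NE [P1→A gives 10>9; P2→Q gives 9>1]
(D,P): not NE [P1→C gives 9>7]
(D,Q): not NE [P2→P gives 8>6]
(D,R): not NE [P1→A gives 10>1; P2→P gives 8>1]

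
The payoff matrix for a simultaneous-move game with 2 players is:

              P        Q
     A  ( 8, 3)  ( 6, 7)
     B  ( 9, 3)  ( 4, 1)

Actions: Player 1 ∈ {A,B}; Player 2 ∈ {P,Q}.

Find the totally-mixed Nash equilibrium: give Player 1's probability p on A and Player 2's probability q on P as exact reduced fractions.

P1 indiff ⇒ q·8+(1-q)·6 = q·9+(1-q)·4 ⇒ q(-1) = (1-q)(-2) ⇒ q = 2/3
P2 indiff ⇒ p·3+(1-p)·3 = p·7+(1-p)·1 ⇒ p(-4) = (1-p)(-2) ⇒ p = 1/3

(p,q) = (1/3, 2/3)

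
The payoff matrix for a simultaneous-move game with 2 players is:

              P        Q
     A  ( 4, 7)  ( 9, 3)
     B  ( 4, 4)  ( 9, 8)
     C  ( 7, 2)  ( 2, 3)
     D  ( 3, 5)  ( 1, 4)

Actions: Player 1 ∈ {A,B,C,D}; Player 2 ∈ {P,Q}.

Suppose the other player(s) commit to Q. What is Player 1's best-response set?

BR_1 = {A,B}

u_1(A vs Q) = 9
u_1(B vs Q) = 9
u_1(C vs Q) = 2
u_1(D vs Q) = 1
max payoff 9 at {A,B}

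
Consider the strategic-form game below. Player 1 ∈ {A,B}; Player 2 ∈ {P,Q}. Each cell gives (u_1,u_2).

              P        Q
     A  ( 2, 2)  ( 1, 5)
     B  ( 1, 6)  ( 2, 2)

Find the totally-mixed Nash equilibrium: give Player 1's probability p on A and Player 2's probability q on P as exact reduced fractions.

p=4/7, q=1/2

P1 indiff ⇒ q·2+(1-q)·1 = q·1+(1-q)·2 ⇒ q(1) = (1-q)(1) ⇒ q = 1/2
P2 indiff ⇒ p·2+(1-p)·6 = p·5+(1-p)·2 ⇒ p(-3) = (1-p)(-4) ⇒ p = 4/7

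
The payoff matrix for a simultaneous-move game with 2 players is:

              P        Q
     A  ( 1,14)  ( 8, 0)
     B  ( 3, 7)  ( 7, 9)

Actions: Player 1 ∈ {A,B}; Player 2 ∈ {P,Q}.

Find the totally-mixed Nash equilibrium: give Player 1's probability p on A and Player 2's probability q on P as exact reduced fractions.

P1 indiff ⇒ q·1+(1-q)·8 = q·3+(1-q)·7 ⇒ q(-2) = (1-q)(-1) ⇒ q = 1/3
P2 indiff ⇒ p·14+(1-p)·7 = p·0+(1-p)·9 ⇒ p(14) = (1-p)(2) ⇒ p = 1/8

p=1/8, q=1/3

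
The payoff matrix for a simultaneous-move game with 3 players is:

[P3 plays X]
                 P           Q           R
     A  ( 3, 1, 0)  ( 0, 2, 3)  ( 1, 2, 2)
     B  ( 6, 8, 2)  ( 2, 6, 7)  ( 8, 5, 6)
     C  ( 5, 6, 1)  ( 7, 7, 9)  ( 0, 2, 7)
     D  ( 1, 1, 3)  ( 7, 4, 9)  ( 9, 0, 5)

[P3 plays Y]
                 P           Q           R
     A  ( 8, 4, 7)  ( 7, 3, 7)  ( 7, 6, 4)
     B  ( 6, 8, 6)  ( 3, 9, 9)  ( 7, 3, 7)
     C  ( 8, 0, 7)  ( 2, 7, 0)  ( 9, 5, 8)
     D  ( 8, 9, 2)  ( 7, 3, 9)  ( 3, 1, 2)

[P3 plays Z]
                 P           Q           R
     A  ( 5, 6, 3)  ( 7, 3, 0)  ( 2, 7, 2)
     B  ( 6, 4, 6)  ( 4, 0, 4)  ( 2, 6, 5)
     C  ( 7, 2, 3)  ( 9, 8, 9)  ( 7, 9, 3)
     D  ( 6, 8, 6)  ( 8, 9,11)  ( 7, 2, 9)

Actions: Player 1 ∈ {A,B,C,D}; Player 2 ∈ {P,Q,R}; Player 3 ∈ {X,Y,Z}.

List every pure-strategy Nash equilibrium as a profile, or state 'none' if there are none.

(A,P,X): not NE [P1→B gives 6>3; P2→R gives 2>1; P3→Y gives 7>0]
(A,P,Y): not NE [P2→R gives 6>4]
(A,P,Z): not NE [P1→C gives 7>5; P2→R gives 7>6; P3→Y gives 7>3]
(A,Q,X): not NE [P1→D gives 7>0; P3→Y gives 7>3]
(A,Q,Y): not NE [P2→R gives 6>3]
(A,Q,Z): not NE [P1→C gives 9>7; P2→R gives 7>3; P3→Y gives 7>0]
(A,R,X): not NE [P1→D gives 9>1; P3→Y gives 4>2]
(A,R,Y): not NE [P1→C gives 9>7]
(A,R,Z): not NE [P1→D gives 7>2; P3→Y gives 4>2]
(B,P,X): not NE [P3→Z gives 6>2]
(B,P,Y): not NE [P1→D gives 8>6; P2→Q gives 9>8]
(B,P,Z): not NE [P1→C gives 7>6; P2→R gives 6>4]
(B,Q,X): not NE [P1→D gives 7>2; P2→P gives 8>6; P3→Y gives 9>7]
(B,Q,Y): not NE [P1→D gives 7>3]
(B,Q,Z): not NE [P1→C gives 9>4; P2→R gives 6>0; P3→Y gives 9>4]
(B,R,X): not NE [P1→D gives 9>8; P2→P gives 8>5; P3→Y gives 7>6]
(B,R,Y): not NE [P1→C gives 9>7; P2→Q gives 9>3]
(B,R,Z): not NE [P1→D gives 7>2; P3→Y gives 7>5]
(C,P,X): not NE [P1→B gives 6>5; P2→Q gives 7>6; P3→Y gives 7>1]
(C,P,Y): not NE [P2→Q gives 7>0]
(C,P,Z): not NE [P2→R gives 9>2; P3→Y gives 7>3]
(C,Q,X): NE
(C,Q,Y): not NE [P1→D gives 7>2; P3→Z gives 9>0]
(C,Q,Z): not NE [P2→R gives 9>8]
(C,R,X): not NE [P1→D gives 9>0; P2→Q gives 7>2; P3→Y gives 8>7]
(C,R,Y): not NE [P2→Q gives 7>5]
(C,R,Z): not NE [P3→Y gives 8>3]
(D,P,X): not NE [P1→B gives 6>1; P2→Q gives 4>1; P3→Z gives 6>3]
(D,P,Y): not NE [P3→Z gives 6>2]
(D,P,Z): not NE [P1→C gives 7>6; P2→Q gives 9>8]
(D,Q,X): not NE [P3→Z gives 11>9]
(D,Q,Y): not NE [P2→P gives 9>3; P3→Z gives 11>9]
(D,Q,Z): not NE [P1→C gives 9>8]
(D,R,X): not NE [P2→Q gives 4>0; P3→Z gives 9>5]
(D,R,Y): not NE [P1→C gives 9>3; P2→P gives 9>1; P3→Z gives 9>2]
(D,R,Z): not NE [P2→Q gives 9>2]

Nash profiles: (C,Q,X)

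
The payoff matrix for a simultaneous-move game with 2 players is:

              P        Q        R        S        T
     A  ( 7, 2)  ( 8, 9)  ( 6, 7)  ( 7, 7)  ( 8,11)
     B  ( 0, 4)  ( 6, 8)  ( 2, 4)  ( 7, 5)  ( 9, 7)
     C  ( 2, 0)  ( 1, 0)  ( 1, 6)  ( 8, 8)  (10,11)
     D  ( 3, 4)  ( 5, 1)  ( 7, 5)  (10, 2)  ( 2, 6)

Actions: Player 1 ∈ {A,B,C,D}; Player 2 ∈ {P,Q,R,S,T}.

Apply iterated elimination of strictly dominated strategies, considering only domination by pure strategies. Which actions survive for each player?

P2 drop P (T beats it: A:11>2 B:7>4 C:11>0 D:6>4)
P2 drop R (T beats it: A:11>7 B:7>4 C:11>6 D:6>5)
P2 drop S (T beats it: A:11>7 B:7>5 C:11>8 D:6>2)
P1 drop D (A beats it: Q:8>5 T:8>2)
P1→{A,B,C} P2→{Q,T}

Survivors P1:{A,B,C} P2:{Q,T}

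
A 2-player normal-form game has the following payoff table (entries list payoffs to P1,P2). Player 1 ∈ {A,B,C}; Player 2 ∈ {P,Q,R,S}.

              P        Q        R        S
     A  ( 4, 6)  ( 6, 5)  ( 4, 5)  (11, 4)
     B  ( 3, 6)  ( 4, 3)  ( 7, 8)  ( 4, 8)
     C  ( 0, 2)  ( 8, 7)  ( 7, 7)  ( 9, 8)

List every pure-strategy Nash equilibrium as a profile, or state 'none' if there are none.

(A,P): NE
(A,Q): not NE [P1→C gives 8>6; P2→P gives 6>5]
(A,R): not NE [P1→C gives 7>4; P2→P gives 6>5]
(A,S): not NE [P2→P gives 6>4]
(B,P): not NE [P1→A gives 4>3; P2→S gives 8>6]
(B,Q): not NE [P1→C gives 8>4; P2→S gives 8>3]
(B,R): NE
(B,S): not NE [P1→A gives 11>4]
(C,P): not NE [P1→A gives 4>0; P2→S gives 8>2]
(C,Q): not NE [P2→S gives 8>7]
(C,R): not NE [P2→S gives 8>7]
(C,S): not NE [P1→A gives 11>9]

PSNE = {(A,P), (B,R)}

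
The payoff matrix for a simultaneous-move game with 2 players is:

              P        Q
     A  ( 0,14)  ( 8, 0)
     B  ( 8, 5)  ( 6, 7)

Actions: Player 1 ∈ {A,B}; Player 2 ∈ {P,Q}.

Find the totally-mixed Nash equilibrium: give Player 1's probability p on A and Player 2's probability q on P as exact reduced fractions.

P1 indiff ⇒ q·0+(1-q)·8 = q·8+(1-q)·6 ⇒ q(-8) = (1-q)(-2) ⇒ q = 1/5
P2 indiff ⇒ p·14+(1-p)·5 = p·0+(1-p)·7 ⇒ p(14) = (1-p)(2) ⇒ p = 1/8

(p,q) = (1/8, 1/5)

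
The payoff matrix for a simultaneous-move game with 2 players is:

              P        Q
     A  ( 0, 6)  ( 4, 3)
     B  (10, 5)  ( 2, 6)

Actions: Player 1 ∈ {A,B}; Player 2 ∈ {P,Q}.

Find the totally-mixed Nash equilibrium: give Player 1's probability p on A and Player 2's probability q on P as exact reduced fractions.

P1 indiff ⇒ q·0+(1-q)·4 = q·10+(1-q)·2 ⇒ q(-10) = (1-q)(-2) ⇒ q = 1/6
P2 indiff ⇒ p·6+(1-p)·5 = p·3+(1-p)·6 ⇒ p(3) = (1-p)(1) ⇒ p = 1/4

p=1/4, q=1/6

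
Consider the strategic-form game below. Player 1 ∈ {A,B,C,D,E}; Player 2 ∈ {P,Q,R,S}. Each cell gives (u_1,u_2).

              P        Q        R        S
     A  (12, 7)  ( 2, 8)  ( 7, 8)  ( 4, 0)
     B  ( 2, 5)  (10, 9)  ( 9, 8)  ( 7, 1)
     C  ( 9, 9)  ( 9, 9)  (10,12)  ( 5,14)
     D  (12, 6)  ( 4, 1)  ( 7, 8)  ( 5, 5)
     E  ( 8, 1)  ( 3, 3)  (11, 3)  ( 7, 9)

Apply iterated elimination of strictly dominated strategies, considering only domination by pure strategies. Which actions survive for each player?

Survivors P1:{B,C,E} P2:{Q,R,S}

P2 drop P (R beats it: A:8>7 B:8>5 C:12>9 D:8>6 E:3>1)
P1 drop A (B beats it: Q:10>2 R:9>7 S:7>4)
P1 drop D (B beats it: Q:10>4 R:9>7 S:7>5)
P1→{B,C,E} P2→{Q,R,S}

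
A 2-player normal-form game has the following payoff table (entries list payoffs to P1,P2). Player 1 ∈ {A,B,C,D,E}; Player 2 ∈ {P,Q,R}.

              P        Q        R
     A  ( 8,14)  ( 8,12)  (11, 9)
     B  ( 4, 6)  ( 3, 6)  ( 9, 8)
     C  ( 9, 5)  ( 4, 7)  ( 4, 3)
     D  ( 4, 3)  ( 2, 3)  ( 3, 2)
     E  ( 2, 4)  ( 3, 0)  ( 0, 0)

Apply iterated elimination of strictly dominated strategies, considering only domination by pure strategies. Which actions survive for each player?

P1 drop B (A beats it: P:8>4 Q:8>3 R:11>9)
P1 drop D (A beats it: P:8>4 Q:8>2 R:11>3)
P1 drop E (A beats it: P:8>2 Q:8>3 R:11>0)
P2 drop R (P beats it: A:14>9 C:5>3)
P1→{A,C} P2→{P,Q}

Survivors P1:{A,C} P2:{P,Q}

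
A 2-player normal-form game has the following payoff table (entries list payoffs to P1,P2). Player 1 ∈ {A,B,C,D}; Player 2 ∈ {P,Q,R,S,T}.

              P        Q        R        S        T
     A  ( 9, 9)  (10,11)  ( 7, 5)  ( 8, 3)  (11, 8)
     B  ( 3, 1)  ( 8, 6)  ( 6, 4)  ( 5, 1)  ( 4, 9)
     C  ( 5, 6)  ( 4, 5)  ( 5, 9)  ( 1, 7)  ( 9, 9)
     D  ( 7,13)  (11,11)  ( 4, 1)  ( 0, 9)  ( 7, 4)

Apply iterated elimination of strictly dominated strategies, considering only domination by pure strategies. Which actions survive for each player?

P1 drop B (A beats it: P:9>3 Q:10>8 R:7>6 S:8>5 T:11>4)
P1 drop C (A beats it: P:9>5 Q:10>4 R:7>5 S:8>1 T:11>9)
P2 drop R (P beats it: A:9>5 D:13>1)
P2 drop S (P beats it: A:9>3 D:13>9)
P2 drop T (P beats it: A:9>8 D:13>4)
P1→{A,D} P2→{P,Q}

Remaining: P1:{A,D} P2:{P,Q}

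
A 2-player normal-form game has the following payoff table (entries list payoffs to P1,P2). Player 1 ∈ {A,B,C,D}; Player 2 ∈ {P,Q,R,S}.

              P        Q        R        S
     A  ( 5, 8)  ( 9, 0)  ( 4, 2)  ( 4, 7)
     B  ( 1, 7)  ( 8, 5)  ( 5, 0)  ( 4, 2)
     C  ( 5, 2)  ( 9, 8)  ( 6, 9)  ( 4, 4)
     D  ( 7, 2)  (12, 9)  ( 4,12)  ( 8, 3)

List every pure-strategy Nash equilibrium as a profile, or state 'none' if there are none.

(A,P): not NE [P1→D gives 7>5]
(A,Q): not NE [P1→D gives 12>9; P2→P gives 8>0]
(A,R): not NE [P1→C gives 6>4; P2→P gives 8>2]
(A,S): not NE [P1→D gives 8>4; P2→P gives 8>7]
(B,P): not NE [P1→D gives 7>1]
(B,Q): not NE [P1→D gives 12>8; P2→P gives 7>5]
(B,R): not NE [P1→C gives 6>5; P2→P gives 7>0]
(B,S): not NE [P1→D gives 8>4; P2→P gives 7>2]
(C,P): not NE [P1→D gives 7>5; P2→R gives 9>2]
(C,Q): not NE [P1→D gives 12>9; P2→R gives 9>8]
(C,R): NE
(C,S): not NE [P1→D gives 8>4; P2→R gives 9>4]
(D,P): not NE [P2→R gives 12>2]
(D,Q): not NE [P2→R gives 12>9]
(D,R): not NE [P1→C gives 6>4]
(D,S): not NE [P2→R gives 12>3]

NE set: (C,R)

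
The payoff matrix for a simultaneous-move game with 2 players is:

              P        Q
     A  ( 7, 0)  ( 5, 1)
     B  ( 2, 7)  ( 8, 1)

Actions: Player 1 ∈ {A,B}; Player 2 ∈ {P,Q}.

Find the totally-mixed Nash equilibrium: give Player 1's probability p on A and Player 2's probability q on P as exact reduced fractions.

P1 mixes 6/7 on A; P2 mixes 3/8 on P

P1 indiff ⇒ q·7+(1-q)·5 = q·2+(1-q)·8 ⇒ q(5) = (1-q)(3) ⇒ q = 3/8
P2 indiff ⇒ p·0+(1-p)·7 = p·1+(1-p)·1 ⇒ p(-1) = (1-p)(-6) ⇒ p = 6/7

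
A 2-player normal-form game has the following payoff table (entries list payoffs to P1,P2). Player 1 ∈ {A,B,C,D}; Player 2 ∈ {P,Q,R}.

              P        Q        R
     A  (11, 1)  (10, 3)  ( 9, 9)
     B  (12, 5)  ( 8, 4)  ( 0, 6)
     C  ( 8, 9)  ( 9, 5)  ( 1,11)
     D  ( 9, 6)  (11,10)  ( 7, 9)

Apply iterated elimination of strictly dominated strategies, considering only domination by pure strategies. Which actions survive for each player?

P1 drop C (A beats it: P:11>8 Q:10>9 R:9>1)
P2 drop P (R beats it: A:9>1 B:6>5 D:9>6)
P1 drop B (A beats it: Q:10>8 R:9>0)
P1→{A,D} P2→{Q,R}

IESDS → P1:{A,D} P2:{Q,R}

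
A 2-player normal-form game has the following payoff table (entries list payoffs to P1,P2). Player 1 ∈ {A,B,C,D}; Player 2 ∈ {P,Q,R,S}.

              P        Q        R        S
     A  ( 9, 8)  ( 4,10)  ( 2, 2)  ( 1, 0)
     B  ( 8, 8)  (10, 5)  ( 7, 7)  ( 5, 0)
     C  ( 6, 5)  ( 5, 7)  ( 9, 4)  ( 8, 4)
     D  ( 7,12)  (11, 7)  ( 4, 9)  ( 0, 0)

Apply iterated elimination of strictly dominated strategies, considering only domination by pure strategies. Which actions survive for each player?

Remaining: P1:{A,B,D} P2:{P,Q}

P2 drop R (P beats it: A:8>2 B:8>7 C:5>4 D:12>9)
P2 drop S (P beats it: A:8>0 B:8>0 C:5>4 D:12>0)
P1 drop C (B beats it: P:8>6 Q:10>5)
P1→{A,B,D} P2→{P,Q}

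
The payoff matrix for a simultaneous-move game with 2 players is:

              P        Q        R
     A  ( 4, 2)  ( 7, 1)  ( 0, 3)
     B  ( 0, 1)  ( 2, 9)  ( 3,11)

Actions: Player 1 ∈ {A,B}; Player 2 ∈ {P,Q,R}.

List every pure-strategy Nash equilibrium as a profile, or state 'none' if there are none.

PSNE = {(B,R)}

(A,P): not NE [P2→R gives 3>2]
(A,Q): not NE [P2→R gives 3>1]
(A,R): not NE [P1→B gives 3>0]
(B,P): not NE [P1→A gives 4>0; P2→R gives 11>1]
(B,Q): not NE [P1→A gives 7>2; P2→R gives 11>9]
(B,R): NE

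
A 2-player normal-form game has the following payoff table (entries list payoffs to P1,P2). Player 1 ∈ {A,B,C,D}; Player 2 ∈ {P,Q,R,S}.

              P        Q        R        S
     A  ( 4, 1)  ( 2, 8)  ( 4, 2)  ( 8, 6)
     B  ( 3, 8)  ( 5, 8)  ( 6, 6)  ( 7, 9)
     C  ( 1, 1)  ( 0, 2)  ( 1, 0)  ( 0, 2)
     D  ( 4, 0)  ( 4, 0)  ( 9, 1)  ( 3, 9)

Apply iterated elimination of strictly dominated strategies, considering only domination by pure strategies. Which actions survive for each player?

P1 drop C (A beats it: P:4>1 Q:2>0 R:4>1 S:8>0)
P2 drop P (S beats it: A:6>1 B:9>8 D:9>0)
P2 drop R (S beats it: A:6>2 B:9>6 D:9>1)
P1 drop D (B beats it: Q:5>4 S:7>3)
P1→{A,B} P2→{Q,S}

IESDS → P1:{A,B} P2:{Q,S}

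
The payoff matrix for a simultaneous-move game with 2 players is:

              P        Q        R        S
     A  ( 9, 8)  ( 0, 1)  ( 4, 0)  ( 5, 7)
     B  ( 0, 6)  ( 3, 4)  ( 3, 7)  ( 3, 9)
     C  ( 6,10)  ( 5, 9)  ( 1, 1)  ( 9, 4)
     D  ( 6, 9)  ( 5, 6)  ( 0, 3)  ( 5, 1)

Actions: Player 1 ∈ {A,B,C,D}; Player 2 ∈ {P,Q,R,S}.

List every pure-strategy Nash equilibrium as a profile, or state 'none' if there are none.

(A,P): NE
(A,Q): not NE [P1→D gives 5>0; P2→P gives 8>1]
(A,R): not NE [P2→P gives 8>0]
(A,S): not NE [P1→C gives 9>5; P2→P gives 8>7]
(B,P): not NE [P1→A gives 9>0; P2→S gives 9>6]
(B,Q): not NE [P1→D gives 5>3; P2→S gives 9>4]
(B,R): not NE [P1→A gives 4>3; P2→S gives 9>7]
(B,S): not NE [P1→C gives 9>3]
(C,P): not NE [P1→A gives 9>6]
(C,Q): not NE [P2→P gives 10>9]
(C,R): not NE [P1→A gives 4>1; P2→P gives 10>1]
(C,S): not NE [P2→P gives 10>4]
(D,P): not NE [P1→A gives 9>6]
(D,Q): not NE [P2→P gives 9>6]
(D,R): not NE [P1→A gives 4>0; P2→P gives 9>3]
(D,S): not NE [P1→C gives 9>5; P2→P gives 9>1]

PSNE = {(A,P)}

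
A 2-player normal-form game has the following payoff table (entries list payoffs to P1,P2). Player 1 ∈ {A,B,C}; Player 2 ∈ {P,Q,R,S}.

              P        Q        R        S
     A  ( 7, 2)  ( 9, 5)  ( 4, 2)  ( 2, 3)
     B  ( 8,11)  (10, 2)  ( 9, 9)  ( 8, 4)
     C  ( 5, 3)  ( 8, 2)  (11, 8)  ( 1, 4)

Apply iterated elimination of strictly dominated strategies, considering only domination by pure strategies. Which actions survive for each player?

Survivors P1:{B,C} P2:{P,R}

P1 drop A (B beats it: P:8>7 Q:10>9 R:9>4 S:8>2)
P2 drop Q (P beats it: B:11>2 C:3>2)
P2 drop S (R beats it: B:9>4 C:8>4)
P1→{B,C} P2→{P,R}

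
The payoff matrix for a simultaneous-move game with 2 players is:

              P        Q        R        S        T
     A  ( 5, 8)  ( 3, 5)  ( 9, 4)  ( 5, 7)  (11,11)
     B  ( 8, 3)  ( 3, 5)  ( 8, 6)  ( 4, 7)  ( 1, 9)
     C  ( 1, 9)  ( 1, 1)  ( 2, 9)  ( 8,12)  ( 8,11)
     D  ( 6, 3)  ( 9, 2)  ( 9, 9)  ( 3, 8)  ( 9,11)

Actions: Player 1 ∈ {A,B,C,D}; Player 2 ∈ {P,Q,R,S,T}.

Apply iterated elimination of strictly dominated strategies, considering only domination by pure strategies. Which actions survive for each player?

Survivors P1:{A,C} P2:{S,T}

P2 drop P (T beats it: A:11>8 B:9>3 C:11>9 D:11>3)
P2 drop Q (S beats it: A:7>5 B:7>5 C:12>1 D:8>2)
P1 drop B (A beats it: R:9>8 S:5>4 T:11>1)
P2 drop R (T beats it: A:11>4 C:11>9 D:11>9)
P1 drop D (A beats it: S:5>3 T:11>9)
P1→{A,C} P2→{S,T}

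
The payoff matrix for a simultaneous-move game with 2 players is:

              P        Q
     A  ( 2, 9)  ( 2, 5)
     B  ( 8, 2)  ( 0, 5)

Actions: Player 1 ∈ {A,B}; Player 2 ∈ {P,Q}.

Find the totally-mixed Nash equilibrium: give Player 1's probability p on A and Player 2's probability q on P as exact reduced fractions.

P1 indiff ⇒ q·2+(1-q)·2 = q·8+(1-q)·0 ⇒ q(-6) = (1-q)(-2) ⇒ q = 1/4
P2 indiff ⇒ p·9+(1-p)·2 = p·5+(1-p)·5 ⇒ p(4) = (1-p)(3) ⇒ p = 3/7

P1 mixes 3/7 on A; P2 mixes 1/4 on P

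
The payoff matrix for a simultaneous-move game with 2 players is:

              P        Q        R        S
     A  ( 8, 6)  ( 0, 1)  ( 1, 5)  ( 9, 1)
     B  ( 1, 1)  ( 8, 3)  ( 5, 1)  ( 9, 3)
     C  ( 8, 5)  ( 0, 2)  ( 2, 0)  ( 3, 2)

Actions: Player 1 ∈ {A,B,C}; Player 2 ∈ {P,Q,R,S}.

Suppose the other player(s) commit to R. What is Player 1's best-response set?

BR_1 = {B}

u_1(A vs R) = 1
u_1(B vs R) = 5
u_1(C vs R) = 2
max payoff 5 at {B}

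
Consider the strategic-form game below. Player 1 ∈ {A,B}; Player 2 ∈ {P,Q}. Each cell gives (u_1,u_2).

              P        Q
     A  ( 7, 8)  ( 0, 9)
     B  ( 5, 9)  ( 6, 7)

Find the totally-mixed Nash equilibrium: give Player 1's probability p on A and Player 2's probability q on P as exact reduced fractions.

P1 indiff ⇒ q·7+(1-q)·0 = q·5+(1-q)·6 ⇒ q(2) = (1-q)(6) ⇒ q = 3/4
P2 indiff ⇒ p·8+(1-p)·9 = p·9+(1-p)·7 ⇒ p(-1) = (1-p)(-2) ⇒ p = 2/3

p=2/3, q=3/4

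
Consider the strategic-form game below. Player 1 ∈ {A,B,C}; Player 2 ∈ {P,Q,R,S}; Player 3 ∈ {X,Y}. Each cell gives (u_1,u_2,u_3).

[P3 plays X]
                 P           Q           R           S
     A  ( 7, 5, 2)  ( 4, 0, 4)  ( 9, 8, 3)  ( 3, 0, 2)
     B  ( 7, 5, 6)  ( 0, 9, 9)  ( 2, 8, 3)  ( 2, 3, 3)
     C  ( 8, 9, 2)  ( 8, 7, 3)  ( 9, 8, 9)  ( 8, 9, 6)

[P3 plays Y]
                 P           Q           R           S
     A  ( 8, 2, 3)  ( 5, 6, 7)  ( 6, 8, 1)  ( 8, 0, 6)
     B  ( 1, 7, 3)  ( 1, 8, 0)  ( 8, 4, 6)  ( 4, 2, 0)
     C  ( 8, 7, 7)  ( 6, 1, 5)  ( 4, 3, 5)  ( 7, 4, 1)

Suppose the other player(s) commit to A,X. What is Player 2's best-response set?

P2 best: {R}

u_2(P vs A,X) = 5
u_2(Q vs A,X) = 0
u_2(R vs A,X) = 8
u_2(S vs A,X) = 0
max payoff 8 at {R}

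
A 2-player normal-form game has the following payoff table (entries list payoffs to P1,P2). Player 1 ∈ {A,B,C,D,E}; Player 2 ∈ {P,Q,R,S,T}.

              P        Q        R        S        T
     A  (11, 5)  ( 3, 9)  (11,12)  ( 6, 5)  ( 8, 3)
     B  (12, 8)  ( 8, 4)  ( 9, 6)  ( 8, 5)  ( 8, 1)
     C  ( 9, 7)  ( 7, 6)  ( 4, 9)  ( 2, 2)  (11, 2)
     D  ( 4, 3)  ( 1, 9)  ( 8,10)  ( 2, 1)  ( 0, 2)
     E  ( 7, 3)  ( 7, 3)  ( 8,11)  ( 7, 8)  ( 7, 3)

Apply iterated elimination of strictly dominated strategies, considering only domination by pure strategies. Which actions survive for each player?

Remaining: P1:{A,B} P2:{P,R}

P1 drop D (A beats it: P:11>4 Q:3>1 R:11>8 S:6>2 T:8>0)
P1 drop E (B beats it: P:12>7 Q:8>7 R:9>8 S:8>7 T:8>7)
P2 drop Q (R beats it: A:12>9 B:6>4 C:9>6)
P2 drop S (R beats it: A:12>5 B:6>5 C:9>2)
P2 drop T (P beats it: A:5>3 B:8>1 C:7>2)
P1 drop C (A beats it: P:11>9 R:11>4)
P1→{A,B} P2→{P,R}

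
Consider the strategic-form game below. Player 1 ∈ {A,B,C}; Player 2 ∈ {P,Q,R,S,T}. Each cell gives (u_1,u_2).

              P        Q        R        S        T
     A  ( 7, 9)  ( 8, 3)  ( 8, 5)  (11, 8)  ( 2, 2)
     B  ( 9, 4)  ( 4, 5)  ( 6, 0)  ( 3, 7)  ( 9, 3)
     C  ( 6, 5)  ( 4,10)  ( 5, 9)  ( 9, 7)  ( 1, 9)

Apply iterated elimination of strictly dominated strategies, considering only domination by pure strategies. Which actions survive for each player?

IESDS → P1:{A,B} P2:{P,S}

P1 drop C (A beats it: P:7>6 Q:8>4 R:8>5 S:11>9 T:2>1)
P2 drop Q (S beats it: A:8>3 B:7>5)
P2 drop R (P beats it: A:9>5 B:4>0)
P2 drop T (P beats it: A:9>2 B:4>3)
P1→{A,B} P2→{P,S}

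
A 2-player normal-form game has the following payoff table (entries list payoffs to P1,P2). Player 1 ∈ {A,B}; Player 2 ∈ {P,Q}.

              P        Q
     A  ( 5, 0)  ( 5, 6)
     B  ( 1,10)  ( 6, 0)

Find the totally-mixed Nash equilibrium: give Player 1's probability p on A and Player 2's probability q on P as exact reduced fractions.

P1 indiff ⇒ q·5+(1-q)·5 = q·1+(1-q)·6 ⇒ q(4) = (1-q)(1) ⇒ q = 1/5
P2 indiff ⇒ p·0+(1-p)·10 = p·6+(1-p)·0 ⇒ p(-6) = (1-p)(-10) ⇒ p = 5/8

P1 mixes 5/8 on A; P2 mixes 1/5 on P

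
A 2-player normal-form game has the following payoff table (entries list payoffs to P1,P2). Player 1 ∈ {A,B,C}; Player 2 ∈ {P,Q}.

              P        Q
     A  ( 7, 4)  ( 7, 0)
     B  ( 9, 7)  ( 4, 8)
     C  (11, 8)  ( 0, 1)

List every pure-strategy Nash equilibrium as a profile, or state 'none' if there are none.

(A,P): not NE [P1→C gives 11>7]
(A,Q): not NE [P2→P gives 4>0]
(B,P): not NE [P1→C gives 11>9; P2→Q gives 8>7]
(B,Q): not NE [P1→A gives 7>4]
(C,P): NE
(C,Q): not NE [P1→A gives 7>0; P2→P gives 8>1]

NE set: (C,P)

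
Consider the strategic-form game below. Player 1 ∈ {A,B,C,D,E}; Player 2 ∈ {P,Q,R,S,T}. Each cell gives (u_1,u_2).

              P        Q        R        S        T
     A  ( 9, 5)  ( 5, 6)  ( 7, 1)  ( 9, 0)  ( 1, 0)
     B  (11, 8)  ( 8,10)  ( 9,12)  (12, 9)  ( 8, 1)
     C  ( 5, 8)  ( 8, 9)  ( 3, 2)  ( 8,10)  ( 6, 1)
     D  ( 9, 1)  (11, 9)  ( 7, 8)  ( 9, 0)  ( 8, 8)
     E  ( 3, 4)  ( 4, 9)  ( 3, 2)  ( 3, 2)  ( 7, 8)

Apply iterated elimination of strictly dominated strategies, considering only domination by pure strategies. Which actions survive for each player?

Survivors P1:{B,D} P2:{Q,R}

P1 drop A (B beats it: P:11>9 Q:8>5 R:9>7 S:12>9 T:8>1)
P1 drop C (D beats it: P:9>5 Q:11>8 R:7>3 S:9>8 T:8>6)
P1 drop E (B beats it: P:11>3 Q:8>4 R:9>3 S:12>3 T:8>7)
P2 drop P (Q beats it: B:10>8 D:9>1)
P2 drop S (Q beats it: B:10>9 D:9>0)
P2 drop T (Q beats it: B:10>1 D:9>8)
P1→{B,D} P2→{Q,R}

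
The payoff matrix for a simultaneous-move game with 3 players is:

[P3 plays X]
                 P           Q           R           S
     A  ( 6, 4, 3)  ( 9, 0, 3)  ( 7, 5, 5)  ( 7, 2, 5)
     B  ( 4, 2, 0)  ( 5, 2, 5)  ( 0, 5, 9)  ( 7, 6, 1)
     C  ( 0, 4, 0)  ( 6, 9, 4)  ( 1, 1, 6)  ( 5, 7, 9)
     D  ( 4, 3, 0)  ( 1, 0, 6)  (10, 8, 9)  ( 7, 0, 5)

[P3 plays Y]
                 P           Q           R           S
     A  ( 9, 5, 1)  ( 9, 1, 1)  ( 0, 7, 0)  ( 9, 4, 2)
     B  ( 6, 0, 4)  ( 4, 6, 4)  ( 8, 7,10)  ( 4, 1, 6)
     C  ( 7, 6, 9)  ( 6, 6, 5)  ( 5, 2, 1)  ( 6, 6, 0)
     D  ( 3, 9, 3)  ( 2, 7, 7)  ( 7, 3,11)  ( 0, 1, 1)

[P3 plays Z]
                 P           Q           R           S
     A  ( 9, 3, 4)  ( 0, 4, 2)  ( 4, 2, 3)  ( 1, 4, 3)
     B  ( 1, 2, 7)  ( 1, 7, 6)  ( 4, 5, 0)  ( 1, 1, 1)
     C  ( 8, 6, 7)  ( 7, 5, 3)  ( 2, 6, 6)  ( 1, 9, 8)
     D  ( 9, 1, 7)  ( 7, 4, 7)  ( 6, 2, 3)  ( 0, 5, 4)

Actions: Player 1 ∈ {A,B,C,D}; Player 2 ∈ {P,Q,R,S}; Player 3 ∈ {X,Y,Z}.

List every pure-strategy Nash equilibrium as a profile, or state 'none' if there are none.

PSNE = {(B,R,Y)}

(A,P,X): not NE [P2→R gives 5>4; P3→Z gives 4>3]
(A,P,Y): not NE [P2→R gives 7>5; P3→Z gives 4>1]
(A,P,Z): not NE [P2→S gives 4>3]
(A,Q,X): not NE [P2→R gives 5>0]
(A,Q,Y): not NE [P2→R gives 7>1; P3→X gives 3>1]
(A,Q,Z): not NE [P1→D gives 7>0; P3→X gives 3>2]
(A,R,X): not NE [P1→D gives 10>7]
(A,R,Y): not NE [P1→B gives 8>0; P3→X gives 5>0]
(A,R,Z): not NE [P1→D gives 6>4; P2→S gives 4>2; P3→X gives 5>3]
(A,S,X): not NE [P2→R gives 5>2]
(A,S,Y): not NE [P2→R gives 7>4; P3→X gives 5>2]
(A,S,Z): not NE [P3→X gives 5>3]
(B,P,X): not NE [P1→A gives 6>4; P2→S gives 6>2; P3→Z gives 7>0]
(B,P,Y): not NE [P1→A gives 9>6; P2→R gives 7>0; P3→Z gives 7>4]
(B,P,Z): not NE [P1→D gives 9>1; P2→Q gives 7>2]
(B,Q,X): not NE [P1→A gives 9>5; P2→S gives 6>2; P3→Z gives 6>5]
(B,Q,Y): not NE [P1→A gives 9>4; P2→R gives 7>6; P3→Z gives 6>4]
(B,Q,Z): not NE [P1→D gives 7>1]
(B,R,X): not NE [P1→D gives 10>0; P2→S gives 6>5; P3→Y gives 10>9]
(B,R,Y): NE
(B,R,Z): not NE [P1→D gives 6>4; P2→Q gives 7>5; P3→Y gives 10>0]
(B,S,X): not NE [P3→Y gives 6>1]
(B,S,Y): not NE [P1→A gives 9>4; P2→R gives 7>1]
(B,S,Z): not NE [P2→Q gives 7>1; P3→Y gives 6>1]
(C,P,X): not NE [P1→A gives 6>0; P2→Q gives 9>4; P3→Y gives 9>0]
(C,P,Y): not NE [P1→A gives 9>7]
(C,P,Z): not NE [P1→D gives 9>8; P2→S gives 9>6; P3→Y gives 9>7]
(C,Q,X): not NE [P1→A gives 9>6; P3→Y gives 5>4]
(C,Q,Y): not NE [P1→A gives 9>6]
(C,Q,Z): not NE [P2→S gives 9>5; P3→Y gives 5>3]
(C,R,X): not NE [P1→D gives 10>1; P2→Q gives 9>1]
(C,R,Y): not NE [P1→B gives 8>5; P2→S gives 6>2; P3→Z gives 6>1]
(C,R,Z): not NE [P1→D gives 6>2; P2→S gives 9>6]
(C,S,X): not NE [P1→D gives 7>5; P2→Q gives 9>7]
(C,S,Y): not NE [P1→A gives 9>6; P3→X gives 9>0]
(C,S,Z): not NE [P3→X gives 9>8]
(D,P,X): not NE [P1→A gives 6>4; P2→R gives 8>3; P3→Z gives 7>0]
(D,P,Y): not NE [P1→A gives 9>3; P3→Z gives 7>3]
(D,P,Z): not NE [P2→S gives 5>1]
(D,Q,X): not NE [P1→A gives 9>1; P2→R gives 8>0; P3→Z gives 7>6]
(D,Q,Y): not NE [P1→A gives 9>2; P2→P gives 9>7]
(D,Q,Z): not NE [P2→S gives 5>4]
(D,R,X): not NE [P3→Y gives 11>9]
(D,R,Y): not NE [P1→B gives 8>7; P2→P gives 9>3]
(D,R,Z): not NE [P2→S gives 5>2; P3→Y gives 11>3]
(D,S,X): not NE [P2→R gives 8>0]
(D,S,Y): not NE [P1→A gives 9>0; P2→P gives 9>1; P3→X gives 5>1]
(D,S,Z): not NE [P1→C gives 1>0; P3→X gives 5>4]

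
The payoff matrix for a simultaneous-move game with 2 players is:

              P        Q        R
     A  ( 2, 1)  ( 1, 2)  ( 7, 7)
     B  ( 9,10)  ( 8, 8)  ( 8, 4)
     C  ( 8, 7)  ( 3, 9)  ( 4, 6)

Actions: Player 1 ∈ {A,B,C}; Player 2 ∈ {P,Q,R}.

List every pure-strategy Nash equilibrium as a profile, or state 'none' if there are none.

(A,P): not NE [P1→B gives 9>2; P2→R gives 7>1]
(A,Q): not NE [P1→B gives 8>1; P2→R gives 7>2]
(A,R): not NE [P1→B gives 8>7]
(B,P): NE
(B,Q): not NE [P2→P gives 10>8]
(B,R): not NE [P2→P gives 10>4]
(C,P): not NE [P1→B gives 9>8; P2→Q gives 9>7]
(C,Q): not NE [P1→B gives 8>3]
(C,R): not NE [P1→B gives 8>4; P2→Q gives 9>6]

Nash profiles: (B,P)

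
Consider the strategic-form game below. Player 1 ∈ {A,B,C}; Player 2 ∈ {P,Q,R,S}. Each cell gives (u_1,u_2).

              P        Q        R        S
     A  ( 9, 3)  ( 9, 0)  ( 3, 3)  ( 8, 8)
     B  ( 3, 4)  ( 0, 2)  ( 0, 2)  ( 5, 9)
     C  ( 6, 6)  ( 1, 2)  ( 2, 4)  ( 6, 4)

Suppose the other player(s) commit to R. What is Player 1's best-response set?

BR_1 = {A}

u_1(A vs R) = 3
u_1(B vs R) = 0
u_1(C vs R) = 2
max payoff 3 at {A}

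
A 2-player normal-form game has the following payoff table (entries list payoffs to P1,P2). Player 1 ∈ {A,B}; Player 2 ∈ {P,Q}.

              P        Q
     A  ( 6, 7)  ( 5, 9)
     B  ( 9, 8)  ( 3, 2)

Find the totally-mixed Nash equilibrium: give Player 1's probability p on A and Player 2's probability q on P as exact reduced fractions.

p=3/4, q=2/5

P1 indiff ⇒ q·6+(1-q)·5 = q·9+(1-q)·3 ⇒ q(-3) = (1-q)(-2) ⇒ q = 2/5
P2 indiff ⇒ p·7+(1-p)·8 = p·9+(1-p)·2 ⇒ p(-2) = (1-p)(-6) ⇒ p = 3/4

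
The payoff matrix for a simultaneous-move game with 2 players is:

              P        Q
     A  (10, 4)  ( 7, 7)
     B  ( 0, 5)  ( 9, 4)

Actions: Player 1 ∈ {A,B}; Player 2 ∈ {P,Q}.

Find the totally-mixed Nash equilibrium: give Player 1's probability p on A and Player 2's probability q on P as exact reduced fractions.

P1 mixes 1/4 on A; P2 mixes 1/6 on P

P1 indiff ⇒ q·10+(1-q)·7 = q·0+(1-q)·9 ⇒ q(10) = (1-q)(2) ⇒ q = 1/6
P2 indiff ⇒ p·4+(1-p)·5 = p·7+(1-p)·4 ⇒ p(-3) = (1-p)(-1) ⇒ p = 1/4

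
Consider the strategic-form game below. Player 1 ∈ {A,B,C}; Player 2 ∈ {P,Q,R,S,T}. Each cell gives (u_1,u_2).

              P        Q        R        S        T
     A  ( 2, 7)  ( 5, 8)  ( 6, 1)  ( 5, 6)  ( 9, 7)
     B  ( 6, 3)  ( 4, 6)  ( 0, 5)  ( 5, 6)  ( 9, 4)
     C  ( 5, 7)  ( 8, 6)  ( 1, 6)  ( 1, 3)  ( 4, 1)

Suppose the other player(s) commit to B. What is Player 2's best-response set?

BR_2 = {Q,S}

u_2(P vs B) = 3
u_2(Q vs B) = 6
u_2(R vs B) = 5
u_2(S vs B) = 6
u_2(T vs B) = 4
max payoff 6 at {Q,S}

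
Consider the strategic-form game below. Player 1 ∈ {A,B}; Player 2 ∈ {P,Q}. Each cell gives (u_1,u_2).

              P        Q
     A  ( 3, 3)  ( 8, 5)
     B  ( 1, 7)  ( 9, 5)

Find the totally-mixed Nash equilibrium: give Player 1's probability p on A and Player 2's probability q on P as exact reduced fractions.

P1 indiff ⇒ q·3+(1-q)·8 = q·1+(1-q)·9 ⇒ q(2) = (1-q)(1) ⇒ q = 1/3
P2 indiff ⇒ p·3+(1-p)·7 = p·5+(1-p)·5 ⇒ p(-2) = (1-p)(-2) ⇒ p = 1/2

P1 mixes 1/2 on A; P2 mixes 1/3 on P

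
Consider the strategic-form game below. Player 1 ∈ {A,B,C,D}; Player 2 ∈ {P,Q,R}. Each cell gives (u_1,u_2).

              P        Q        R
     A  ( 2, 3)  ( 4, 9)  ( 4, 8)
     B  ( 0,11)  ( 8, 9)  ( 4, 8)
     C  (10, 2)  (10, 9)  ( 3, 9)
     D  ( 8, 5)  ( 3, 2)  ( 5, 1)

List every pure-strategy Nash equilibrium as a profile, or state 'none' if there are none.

Nash profiles: (C,Q)

(A,P): not NE [P1→C gives 10>2; P2→Q gives 9>3]
(A,Q): not NE [P1→C gives 10>4]
(A,R): not NE [P1→D gives 5>4; P2→Q gives 9>8]
(B,P): not NE [P1→C gives 10>0]
(B,Q): not NE [P1→C gives 10>8; P2→P gives 11>9]
(B,R): not NE [P1→D gives 5>4; P2→P gives 11>8]
(C,P): not NE [P2→R gives 9>2]
(C,Q): NE
(C,R): not NE [P1→D gives 5>3]
(D,P): not NE [P1→C gives 10>8]
(D,Q): not NE [P1→C gives 10>3; P2→P gives 5>2]
(D,R): not NE [P2→P gives 5>1]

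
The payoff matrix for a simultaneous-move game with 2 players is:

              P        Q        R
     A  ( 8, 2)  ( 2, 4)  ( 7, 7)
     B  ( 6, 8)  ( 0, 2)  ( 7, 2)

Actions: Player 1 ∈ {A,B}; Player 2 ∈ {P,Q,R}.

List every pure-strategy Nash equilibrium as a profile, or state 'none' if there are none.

(A,P): not NE [P2→R gives 7>2]
(A,Q): not NE [P2→R gives 7>4]
(A,R): NE
(B,P): not NE [P1→A gives 8>6]
(B,Q): not NE [P1→A gives 2>0; P2→P gives 8>2]
(B,R): not NE [P2→P gives 8>2]

NE set: (A,R)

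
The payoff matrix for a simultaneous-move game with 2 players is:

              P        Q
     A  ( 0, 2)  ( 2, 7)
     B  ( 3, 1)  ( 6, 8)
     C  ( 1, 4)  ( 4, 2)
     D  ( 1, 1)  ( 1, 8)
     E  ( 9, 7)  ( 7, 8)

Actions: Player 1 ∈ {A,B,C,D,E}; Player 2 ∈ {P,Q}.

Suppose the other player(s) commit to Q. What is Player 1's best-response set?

P1 best: {E}

u_1(A vs Q) = 2
u_1(B vs Q) = 6
u_1(C vs Q) = 4
u_1(D vs Q) = 1
u_1(E vs Q) = 7
max payoff 7 at {E}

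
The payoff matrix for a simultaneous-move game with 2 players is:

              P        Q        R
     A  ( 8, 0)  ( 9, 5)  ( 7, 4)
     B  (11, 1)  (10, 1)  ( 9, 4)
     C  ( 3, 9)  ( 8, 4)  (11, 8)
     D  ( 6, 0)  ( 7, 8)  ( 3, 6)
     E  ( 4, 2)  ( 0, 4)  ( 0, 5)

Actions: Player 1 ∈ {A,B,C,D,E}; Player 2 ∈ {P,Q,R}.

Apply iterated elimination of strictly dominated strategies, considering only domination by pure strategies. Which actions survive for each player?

IESDS → P1:{B,C} P2:{P,R}

P1 drop A (B beats it: P:11>8 Q:10>9 R:9>7)
P1 drop D (B beats it: P:11>6 Q:10>7 R:9>3)
P1 drop E (B beats it: P:11>4 Q:10>0 R:9>0)
P2 drop Q (R beats it: B:4>1 C:8>4)
P1→{B,C} P2→{P,R}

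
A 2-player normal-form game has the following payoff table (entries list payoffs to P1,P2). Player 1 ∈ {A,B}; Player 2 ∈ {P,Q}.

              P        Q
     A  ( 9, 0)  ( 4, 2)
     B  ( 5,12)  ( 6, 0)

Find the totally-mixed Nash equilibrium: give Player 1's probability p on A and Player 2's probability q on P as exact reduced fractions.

P1 indiff ⇒ q·9+(1-q)·4 = q·5+(1-q)·6 ⇒ q(4) = (1-q)(2) ⇒ q = 1/3
P2 indiff ⇒ p·0+(1-p)·12 = p·2+(1-p)·0 ⇒ p(-2) = (1-p)(-12) ⇒ p = 6/7

P1 mixes 6/7 on A; P2 mixes 1/3 on P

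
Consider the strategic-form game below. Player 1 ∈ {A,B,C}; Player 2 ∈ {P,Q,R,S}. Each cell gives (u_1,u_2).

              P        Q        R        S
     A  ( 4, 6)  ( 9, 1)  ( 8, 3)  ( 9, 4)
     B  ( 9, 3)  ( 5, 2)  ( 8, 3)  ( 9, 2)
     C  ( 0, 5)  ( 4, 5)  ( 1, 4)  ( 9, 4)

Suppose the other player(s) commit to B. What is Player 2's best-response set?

u_2(P vs B) = 3
u_2(Q vs B) = 2
u_2(R vs B) = 3
u_2(S vs B) = 2
max payoff 3 at {P,R}

argmax u_2 = {P,R}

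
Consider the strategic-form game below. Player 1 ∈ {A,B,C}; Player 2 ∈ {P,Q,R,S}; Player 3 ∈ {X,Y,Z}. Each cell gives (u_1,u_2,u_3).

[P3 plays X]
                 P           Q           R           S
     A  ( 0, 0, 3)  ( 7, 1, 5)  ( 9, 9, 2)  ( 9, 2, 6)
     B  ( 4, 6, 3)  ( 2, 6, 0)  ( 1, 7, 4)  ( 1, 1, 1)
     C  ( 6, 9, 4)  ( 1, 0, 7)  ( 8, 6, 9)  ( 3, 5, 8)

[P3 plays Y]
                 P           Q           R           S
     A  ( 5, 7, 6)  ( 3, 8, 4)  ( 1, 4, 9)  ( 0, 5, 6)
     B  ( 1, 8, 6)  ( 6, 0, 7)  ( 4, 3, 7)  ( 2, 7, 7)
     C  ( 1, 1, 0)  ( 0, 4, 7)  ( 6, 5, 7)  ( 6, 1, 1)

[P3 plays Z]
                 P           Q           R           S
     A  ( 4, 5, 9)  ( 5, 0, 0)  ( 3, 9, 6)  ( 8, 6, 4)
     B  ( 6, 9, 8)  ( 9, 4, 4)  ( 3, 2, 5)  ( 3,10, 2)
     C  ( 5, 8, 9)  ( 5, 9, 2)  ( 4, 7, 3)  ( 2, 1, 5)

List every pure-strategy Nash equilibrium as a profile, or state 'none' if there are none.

(A,P,X): not NE [P1→C gives 6>0; P2→R gives 9>0; P3→Z gives 9>3]
(A,P,Y): not NE [P2→Q gives 8>7; P3→Z gives 9>6]
(A,P,Z): not NE [P1→B gives 6>4; P2→R gives 9>5]
(A,Q,X): not NE [P2→R gives 9>1]
(A,Q,Y): not NE [P1→B gives 6>3; P3→X gives 5>4]
(A,Q,Z): not NE [P1→B gives 9>5; P2→R gives 9>0; P3→X gives 5>0]
(A,R,X): not NE [P3→Y gives 9>2]
(A,R,Y): not NE [P1→C gives 6>1; P2→Q gives 8>4]
(A,R,Z): not NE [P1→C gives 4>3; P3→Y gives 9>6]
(A,S,X): not NE [P2→R gives 9>2]
(A,S,Y): not NE [P1→C gives 6>0; P2→Q gives 8>5]
(A,S,Z): not NE [P2→R gives 9>6; P3→Y gives 6>4]
(B,P,X): not NE [P1→C gives 6>4; P2→R gives 7>6; P3→Z gives 8>3]
(B,P,Y): not NE [P1→A gives 5>1; P3→Z gives 8>6]
(B,P,Z): not NE [P2→S gives 10>9]
(B,Q,X): not NE [P1→A gives 7>2; P2→R gives 7>6; P3→Y gives 7>0]
(B,Q,Y): not NE [P2→P gives 8>0]
(B,Q,Z): not NE [P2→S gives 10>4; P3→Y gives 7>4]
(B,R,X): not NE [P1→A gives 9>1; P3→Y gives 7>4]
(B,R,Y): not NE [P1→C gives 6>4; P2→P gives 8>3]
(B,R,Z): not NE [P1→C gives 4>3; P2→S gives 10>2; P3→Y gives 7>5]
(B,S,X): not NE [P1→A gives 9>1; P2→R gives 7>1; P3→Y gives 7>1]
(B,S,Y): not NE [P1→C gives 6>2; P2→P gives 8>7]
(B,S,Z): not NE [P1→A gives 8>3; P3→Y gives 7>2]
(C,P,X): not NE [P3→Z gives 9>4]
(C,P,Y): not NE [P1→A gives 5>1; P2→R gives 5>1; P3→Z gives 9>0]
(C,P,Z): not NE [P1→B gives 6>5; P2→Q gives 9>8]
(C,Q,X): not NE [P1→A gives 7>1; P2→P gives 9>0]
(C,Q,Y): not NE [P1→B gives 6>0; P2→R gives 5>4]
(C,Q,Z): not NE [P1→B gives 9>5; P3→Y gives 7>2]
(C,R,X): not NE [P1→A gives 9>8; P2→P gives 9>6]
(C,R,Y): not NE [P3→X gives 9>7]
(C,R,Z): not NE [P2→Q gives 9>7; P3→X gives 9>3]
(C,S,X): not NE [P1→A gives 9>3; P2→P gives 9>5]
(C,S,Y): not NE [P2→R gives 5>1; P3→X gives 8>1]
(C,S,Z): not NE [P1→A gives 8>2; P2→Q gives 9>1; P3→X gives 8>5]

Equilibria: none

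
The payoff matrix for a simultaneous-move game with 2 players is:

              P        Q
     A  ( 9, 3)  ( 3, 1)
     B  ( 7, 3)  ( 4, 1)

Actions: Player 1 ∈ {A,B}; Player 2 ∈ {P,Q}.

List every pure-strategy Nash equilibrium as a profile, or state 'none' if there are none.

(A,P): NE
(A,Q): not NE [P1→B gives 4>3; P2→P gives 3>1]
(B,P): not NE [P1→A gives 9>7]
(B,Q): not NE [P2→P gives 3>1]

Nash profiles: (A,P)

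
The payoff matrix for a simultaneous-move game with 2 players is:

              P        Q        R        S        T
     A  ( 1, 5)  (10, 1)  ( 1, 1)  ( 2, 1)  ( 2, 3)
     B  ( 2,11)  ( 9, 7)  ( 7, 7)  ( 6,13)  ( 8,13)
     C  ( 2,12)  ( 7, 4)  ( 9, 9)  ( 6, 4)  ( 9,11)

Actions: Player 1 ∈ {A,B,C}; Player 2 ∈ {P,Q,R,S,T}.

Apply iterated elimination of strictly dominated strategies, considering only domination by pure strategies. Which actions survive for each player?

P2 drop Q (P beats it: A:5>1 B:11>7 C:12>4)
P1 drop A (B beats it: P:2>1 R:7>1 S:6>2 T:8>2)
P2 drop R (P beats it: B:11>7 C:12>9)
P1→{B,C} P2→{P,S,T}

Remaining: P1:{B,C} P2:{P,S,T}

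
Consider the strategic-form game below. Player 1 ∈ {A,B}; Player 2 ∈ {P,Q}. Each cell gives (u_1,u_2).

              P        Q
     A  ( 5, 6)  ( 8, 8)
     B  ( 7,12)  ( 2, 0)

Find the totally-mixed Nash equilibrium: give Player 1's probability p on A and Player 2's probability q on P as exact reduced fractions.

p=6/7, q=3/4

P1 indiff ⇒ q·5+(1-q)·8 = q·7+(1-q)·2 ⇒ q(-2) = (1-q)(-6) ⇒ q = 3/4
P2 indiff ⇒ p·6+(1-p)·12 = p·8+(1-p)·0 ⇒ p(-2) = (1-p)(-12) ⇒ p = 6/7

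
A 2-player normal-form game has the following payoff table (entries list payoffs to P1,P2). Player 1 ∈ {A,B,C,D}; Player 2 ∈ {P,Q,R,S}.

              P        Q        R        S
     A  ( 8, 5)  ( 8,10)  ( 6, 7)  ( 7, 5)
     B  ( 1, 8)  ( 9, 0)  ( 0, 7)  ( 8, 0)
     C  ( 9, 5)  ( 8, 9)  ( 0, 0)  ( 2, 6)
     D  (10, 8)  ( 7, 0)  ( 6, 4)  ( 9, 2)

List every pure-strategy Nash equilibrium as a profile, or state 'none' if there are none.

NE set: (D,P)

(A,P): not NE [P1→D gives 10>8; P2→Q gives 10>5]
(A,Q): not NE [P1→B gives 9>8]
(A,R): not NE [P2→Q gives 10>7]
(A,S): not NE [P1→D gives 9>7; P2→Q gives 10>5]
(B,P): not NE [P1→D gives 10>1]
(B,Q): not NE [P2→P gives 8>0]
(B,R): not NE [P1→D gives 6>0; P2→P gives 8>7]
(B,S): not NE [P1→D gives 9>8; P2→P gives 8>0]
(C,P): not NE [P1→D gives 10>9; P2→Q gives 9>5]
(C,Q): not NE [P1→B gives 9>8]
(C,R): not NE [P1→D gives 6>0; P2→Q gives 9>0]
(C,S): not NE [P1→D gives 9>2; P2→Q gives 9>6]
(D,P): NE
(D,Q): not NE [P1→B gives 9>7; P2→P gives 8>0]
(D,R): not NE [P2→P gives 8>4]
(D,S): not NE [P2→P gives 8>2]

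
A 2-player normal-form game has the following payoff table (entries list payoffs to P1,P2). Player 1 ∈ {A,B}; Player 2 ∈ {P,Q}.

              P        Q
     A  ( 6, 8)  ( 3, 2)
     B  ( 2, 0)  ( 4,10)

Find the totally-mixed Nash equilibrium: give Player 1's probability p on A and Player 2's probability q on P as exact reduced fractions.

P1 indiff ⇒ q·6+(1-q)·3 = q·2+(1-q)·4 ⇒ q(4) = (1-q)(1) ⇒ q = 1/5
P2 indiff ⇒ p·8+(1-p)·0 = p·2+(1-p)·10 ⇒ p(6) = (1-p)(10) ⇒ p = 5/8

(p,q) = (5/8, 1/5)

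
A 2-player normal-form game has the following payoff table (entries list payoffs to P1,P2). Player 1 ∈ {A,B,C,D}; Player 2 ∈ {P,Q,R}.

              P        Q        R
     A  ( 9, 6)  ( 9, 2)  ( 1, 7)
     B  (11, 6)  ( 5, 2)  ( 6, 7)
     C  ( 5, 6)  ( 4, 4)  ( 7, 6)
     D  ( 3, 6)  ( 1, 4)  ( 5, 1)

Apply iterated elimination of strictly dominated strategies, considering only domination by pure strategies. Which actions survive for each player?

Remaining: P1:{B,C} P2:{P,R}

P1 drop D (B beats it: P:11>3 Q:5>1 R:6>5)
P2 drop Q (P beats it: A:6>2 B:6>2 C:6>4)
P1 drop A (B beats it: P:11>9 R:6>1)
P1→{B,C} P2→{P,R}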